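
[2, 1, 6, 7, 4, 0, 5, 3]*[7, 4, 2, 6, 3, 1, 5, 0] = [2, 4, 5, 0, 3, 7, 1, 6]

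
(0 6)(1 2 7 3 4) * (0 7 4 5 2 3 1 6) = (1 3 5 2 4 6 7)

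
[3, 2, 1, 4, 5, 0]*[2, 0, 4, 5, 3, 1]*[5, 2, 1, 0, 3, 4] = [4, 3, 5, 0, 2, 1]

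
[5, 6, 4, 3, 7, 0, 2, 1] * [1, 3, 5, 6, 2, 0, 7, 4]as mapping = [0→0, 1→7, 2→2, 3→6, 4→4, 5→1, 6→5, 7→3]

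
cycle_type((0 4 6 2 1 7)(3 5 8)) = 3.6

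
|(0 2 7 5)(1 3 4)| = 12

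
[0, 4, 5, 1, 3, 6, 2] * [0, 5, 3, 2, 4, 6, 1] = [0, 4, 6, 5, 2, 1, 3]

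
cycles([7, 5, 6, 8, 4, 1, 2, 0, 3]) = (0 7)(1 5)(2 6)(3 8)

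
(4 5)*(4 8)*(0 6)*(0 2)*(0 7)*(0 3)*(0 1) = (0 6 2 7 3 1)(4 5 8)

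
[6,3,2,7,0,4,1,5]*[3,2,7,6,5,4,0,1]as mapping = [0→0,1→6,2→7,3→1,4→3,5→5,6→2,7→4]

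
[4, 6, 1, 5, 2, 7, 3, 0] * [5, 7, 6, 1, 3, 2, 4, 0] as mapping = [0→3, 1→4, 2→7, 3→2, 4→6, 5→0, 6→1, 7→5] 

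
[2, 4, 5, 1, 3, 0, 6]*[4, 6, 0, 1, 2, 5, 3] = [0, 2, 5, 6, 1, 4, 3]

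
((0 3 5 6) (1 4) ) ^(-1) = (0 6 5 3) (1 4) 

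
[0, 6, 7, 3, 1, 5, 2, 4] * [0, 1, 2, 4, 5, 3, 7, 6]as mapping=[0→0, 1→7, 2→6, 3→4, 4→1, 5→3, 6→2, 7→5]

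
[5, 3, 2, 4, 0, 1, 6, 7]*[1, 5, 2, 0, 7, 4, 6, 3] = [4, 0, 2, 7, 1, 5, 6, 3]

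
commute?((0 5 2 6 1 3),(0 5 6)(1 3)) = no:(0 5 2 6 1 3) * (0 5 6)(1 3) = (0 6 3 5 2),(0 5 6)(1 3) * (0 5 2 6 1 3) = (0 2 6 5 1)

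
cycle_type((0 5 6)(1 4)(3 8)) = 2^2.3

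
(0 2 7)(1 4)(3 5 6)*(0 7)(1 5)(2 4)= (0 4 5 6 3 1 2)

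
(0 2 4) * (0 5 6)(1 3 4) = (0 2 1 3 4 5 6)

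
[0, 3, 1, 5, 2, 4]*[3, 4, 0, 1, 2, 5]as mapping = [0→3, 1→1, 2→4, 3→5, 4→0, 5→2]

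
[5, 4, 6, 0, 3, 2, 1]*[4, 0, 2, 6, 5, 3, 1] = [3, 5, 1, 4, 6, 2, 0]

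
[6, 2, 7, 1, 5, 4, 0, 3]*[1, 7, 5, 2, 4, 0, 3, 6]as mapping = [0→3, 1→5, 2→6, 3→7, 4→0, 5→4, 6→1, 7→2]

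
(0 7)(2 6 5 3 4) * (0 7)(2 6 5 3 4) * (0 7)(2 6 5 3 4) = (0 7)(2 3 6 4 5)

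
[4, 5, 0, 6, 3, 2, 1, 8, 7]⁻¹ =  [2, 6, 5, 4, 0, 1, 3, 8, 7]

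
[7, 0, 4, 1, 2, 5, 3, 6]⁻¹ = [1, 3, 4, 6, 2, 5, 7, 0]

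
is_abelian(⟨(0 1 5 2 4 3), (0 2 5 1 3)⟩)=no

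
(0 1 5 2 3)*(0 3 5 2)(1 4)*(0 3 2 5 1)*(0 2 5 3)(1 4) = (0 1 3 5)(2 4)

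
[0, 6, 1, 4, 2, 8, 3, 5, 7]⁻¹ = [0, 2, 4, 6, 3, 7, 1, 8, 5]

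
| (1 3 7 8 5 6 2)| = 7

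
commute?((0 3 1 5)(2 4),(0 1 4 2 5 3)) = no:(0 3 1 5)(2 4)*(0 1 4 2 5 3) = (1 3 4 5),(0 1 4 2 5 3)*(0 3 1 5)(2 4) = (0 5 1 2)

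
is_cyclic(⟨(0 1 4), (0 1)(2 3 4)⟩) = no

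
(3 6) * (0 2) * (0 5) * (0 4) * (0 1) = (0 2 5 4 1) (3 6) 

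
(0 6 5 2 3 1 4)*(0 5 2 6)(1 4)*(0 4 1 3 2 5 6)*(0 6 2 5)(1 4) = (0 1 3 4 2 5 6)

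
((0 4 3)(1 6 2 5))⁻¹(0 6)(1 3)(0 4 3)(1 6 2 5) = (0 6)(2 4)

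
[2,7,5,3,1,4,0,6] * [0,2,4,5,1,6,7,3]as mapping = [0→4,1→3,2→6,3→5,4→2,5→1,6→0,7→7]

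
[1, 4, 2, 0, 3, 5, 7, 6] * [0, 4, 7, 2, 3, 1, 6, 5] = [4, 3, 7, 0, 2, 1, 5, 6]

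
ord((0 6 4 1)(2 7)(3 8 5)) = 12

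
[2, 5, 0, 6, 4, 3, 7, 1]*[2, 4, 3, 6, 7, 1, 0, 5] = [3, 1, 2, 0, 7, 6, 5, 4]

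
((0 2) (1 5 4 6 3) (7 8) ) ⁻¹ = (0 2) (1 3 6 4 5) (7 8) 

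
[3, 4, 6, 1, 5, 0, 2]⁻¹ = [5, 3, 6, 0, 1, 4, 2]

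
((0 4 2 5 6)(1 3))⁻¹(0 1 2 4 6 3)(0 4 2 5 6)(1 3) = (0 1 4 3 5 2)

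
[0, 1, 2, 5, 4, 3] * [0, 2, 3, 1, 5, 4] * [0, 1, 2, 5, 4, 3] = [0, 2, 5, 4, 3, 1]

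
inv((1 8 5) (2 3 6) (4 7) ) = (1 5 8) (2 6 3) (4 7) 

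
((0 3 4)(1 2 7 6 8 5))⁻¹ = (0 4 3)(1 5 8 6 7 2)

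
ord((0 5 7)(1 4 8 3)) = 12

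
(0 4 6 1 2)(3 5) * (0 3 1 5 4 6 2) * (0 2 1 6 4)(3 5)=(0 4 1 2 5 6 3)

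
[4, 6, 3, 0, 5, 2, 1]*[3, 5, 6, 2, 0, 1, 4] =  [0, 4, 2, 3, 1, 6, 5]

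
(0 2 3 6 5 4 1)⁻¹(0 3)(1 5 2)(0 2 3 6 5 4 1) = (0 4 3)(2 6)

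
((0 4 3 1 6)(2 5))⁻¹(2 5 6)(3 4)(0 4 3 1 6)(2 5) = (0 5 2)(1 3)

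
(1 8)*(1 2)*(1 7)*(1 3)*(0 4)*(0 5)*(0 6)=(0 4 5 6)(1 8 2 7 3)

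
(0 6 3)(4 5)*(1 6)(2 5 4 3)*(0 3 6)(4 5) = (0 1)(2 4 5 6)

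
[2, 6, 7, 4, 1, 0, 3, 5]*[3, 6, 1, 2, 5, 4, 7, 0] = [1, 7, 0, 5, 6, 3, 2, 4]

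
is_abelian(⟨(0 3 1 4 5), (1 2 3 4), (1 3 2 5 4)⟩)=no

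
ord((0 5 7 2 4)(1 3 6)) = 15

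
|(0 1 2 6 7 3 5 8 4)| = 9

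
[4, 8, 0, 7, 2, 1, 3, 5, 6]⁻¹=[2, 5, 4, 6, 0, 7, 8, 3, 1]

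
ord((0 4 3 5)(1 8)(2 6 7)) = 12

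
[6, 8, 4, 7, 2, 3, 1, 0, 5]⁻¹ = [7, 6, 4, 5, 2, 8, 0, 3, 1]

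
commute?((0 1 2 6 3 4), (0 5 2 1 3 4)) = no:(0 1 2 6 3 4)*(0 5 2 1 3 4) = (0 3)(2 6 4 5), (0 5 2 1 3 4)*(0 1 2 6 3 4) = (0 5 6 3)(1 4)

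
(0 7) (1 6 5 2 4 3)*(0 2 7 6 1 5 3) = (0 6 3 5 7 2 4) 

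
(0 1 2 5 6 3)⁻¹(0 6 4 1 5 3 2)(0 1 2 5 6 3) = (0 5 1 3 4 2 6)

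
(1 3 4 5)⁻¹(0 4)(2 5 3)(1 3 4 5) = (0 5)(1 4 2)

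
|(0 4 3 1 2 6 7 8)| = 8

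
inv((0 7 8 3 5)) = (0 5 3 8 7)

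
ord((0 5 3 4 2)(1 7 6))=15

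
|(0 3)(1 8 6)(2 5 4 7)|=12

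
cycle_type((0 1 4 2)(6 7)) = 2.4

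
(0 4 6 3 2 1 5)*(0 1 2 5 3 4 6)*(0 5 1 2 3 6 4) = (0 4 5 2 3 1 6)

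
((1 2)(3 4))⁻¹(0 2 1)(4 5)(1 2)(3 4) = (0 1 2)(3 5)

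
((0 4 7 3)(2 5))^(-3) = (0 4 7 3)(2 5)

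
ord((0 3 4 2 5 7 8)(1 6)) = 14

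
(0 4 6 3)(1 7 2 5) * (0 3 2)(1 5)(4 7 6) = (0 7)(1 6 2)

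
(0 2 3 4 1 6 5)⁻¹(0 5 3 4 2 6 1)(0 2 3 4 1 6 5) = (0 4 1 3 5 6 2)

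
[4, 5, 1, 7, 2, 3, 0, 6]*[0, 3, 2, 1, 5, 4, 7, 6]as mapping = [0→5, 1→4, 2→3, 3→6, 4→2, 5→1, 6→0, 7→7]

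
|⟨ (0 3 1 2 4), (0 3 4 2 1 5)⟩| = 720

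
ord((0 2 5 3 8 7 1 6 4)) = 9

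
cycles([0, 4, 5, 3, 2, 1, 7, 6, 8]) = (1 4 2 5)(6 7)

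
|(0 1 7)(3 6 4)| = 3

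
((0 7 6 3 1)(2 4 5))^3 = (0 3 7 1 6)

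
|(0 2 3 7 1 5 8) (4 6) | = 14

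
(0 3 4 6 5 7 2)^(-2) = (0 7 6 3 2 5 4)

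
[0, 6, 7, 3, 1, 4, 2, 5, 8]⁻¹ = [0, 4, 6, 3, 5, 7, 1, 2, 8]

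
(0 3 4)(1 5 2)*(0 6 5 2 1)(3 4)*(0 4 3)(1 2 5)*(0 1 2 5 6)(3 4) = (0 4)(1 6 2 3)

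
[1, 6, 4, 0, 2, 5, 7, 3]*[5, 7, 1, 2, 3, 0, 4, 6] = [7, 4, 3, 5, 1, 0, 6, 2]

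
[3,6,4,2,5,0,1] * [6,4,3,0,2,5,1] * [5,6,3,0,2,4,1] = [5,6,3,0,4,1,2]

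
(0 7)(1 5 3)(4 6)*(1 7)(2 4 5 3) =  (0 1 3 7)(2 4 6 5)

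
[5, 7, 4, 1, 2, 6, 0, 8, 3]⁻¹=[6, 3, 4, 8, 2, 0, 5, 1, 7]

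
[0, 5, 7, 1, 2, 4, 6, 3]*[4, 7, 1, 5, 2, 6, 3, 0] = [4, 6, 0, 7, 1, 2, 3, 5]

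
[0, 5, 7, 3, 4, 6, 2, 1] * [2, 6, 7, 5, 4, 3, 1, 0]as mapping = [0→2, 1→3, 2→0, 3→5, 4→4, 5→1, 6→7, 7→6]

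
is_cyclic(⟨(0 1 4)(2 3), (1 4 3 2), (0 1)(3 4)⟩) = no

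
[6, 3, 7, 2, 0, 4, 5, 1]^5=[6, 3, 7, 2, 0, 4, 5, 1]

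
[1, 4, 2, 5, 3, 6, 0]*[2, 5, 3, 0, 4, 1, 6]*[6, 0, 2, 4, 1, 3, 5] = [3, 1, 4, 0, 6, 5, 2]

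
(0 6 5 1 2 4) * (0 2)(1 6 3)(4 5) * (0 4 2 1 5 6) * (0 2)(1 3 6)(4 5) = (0 6)(1 5 2)(3 4)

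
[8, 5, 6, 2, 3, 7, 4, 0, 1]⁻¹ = [7, 8, 3, 4, 6, 1, 2, 5, 0]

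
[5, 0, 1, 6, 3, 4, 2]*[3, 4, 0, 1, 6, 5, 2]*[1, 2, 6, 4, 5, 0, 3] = [0, 4, 5, 6, 2, 3, 1]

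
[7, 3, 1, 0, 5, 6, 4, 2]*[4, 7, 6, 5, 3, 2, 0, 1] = [1, 5, 7, 4, 2, 0, 3, 6]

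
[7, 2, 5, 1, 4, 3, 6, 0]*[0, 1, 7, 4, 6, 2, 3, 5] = [5, 7, 2, 1, 6, 4, 3, 0]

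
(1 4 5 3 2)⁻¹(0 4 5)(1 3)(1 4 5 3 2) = (0 5 3)(2 4)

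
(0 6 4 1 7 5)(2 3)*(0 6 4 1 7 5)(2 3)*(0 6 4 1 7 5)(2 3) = (0 1)(2 3)(4 5)(6 7)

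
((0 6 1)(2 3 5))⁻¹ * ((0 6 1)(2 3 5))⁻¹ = (0 6 1)(2 3 5)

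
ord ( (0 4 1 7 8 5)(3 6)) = 6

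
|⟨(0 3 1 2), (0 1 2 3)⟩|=24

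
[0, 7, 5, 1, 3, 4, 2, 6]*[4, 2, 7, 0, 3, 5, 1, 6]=[4, 6, 5, 2, 0, 3, 7, 1]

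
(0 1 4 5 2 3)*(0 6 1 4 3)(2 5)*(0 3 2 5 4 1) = (0 1 2 3 6)(4 5)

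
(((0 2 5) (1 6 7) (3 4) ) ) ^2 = (0 5 2) (1 7 6) 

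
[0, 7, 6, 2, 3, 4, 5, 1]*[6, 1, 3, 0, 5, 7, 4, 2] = [6, 2, 4, 3, 0, 5, 7, 1]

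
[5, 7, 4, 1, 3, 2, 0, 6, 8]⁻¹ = [6, 3, 5, 4, 2, 0, 7, 1, 8]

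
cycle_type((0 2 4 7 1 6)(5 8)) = 2.6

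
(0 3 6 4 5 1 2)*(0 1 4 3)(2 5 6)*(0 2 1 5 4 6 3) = (0 2 5 6)(1 4 3)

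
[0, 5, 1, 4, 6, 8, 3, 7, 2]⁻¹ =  [0, 2, 8, 6, 3, 1, 4, 7, 5]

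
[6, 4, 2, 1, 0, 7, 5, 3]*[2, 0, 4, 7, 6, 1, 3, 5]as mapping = [0→3, 1→6, 2→4, 3→0, 4→2, 5→5, 6→1, 7→7]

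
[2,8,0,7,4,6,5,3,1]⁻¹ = [2,8,0,7,4,6,5,3,1]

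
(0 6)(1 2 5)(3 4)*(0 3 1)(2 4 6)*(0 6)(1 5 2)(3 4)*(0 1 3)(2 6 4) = (0 3 1)(2 6)(4 5)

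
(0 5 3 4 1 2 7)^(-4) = (0 4 7 3 2 5 1)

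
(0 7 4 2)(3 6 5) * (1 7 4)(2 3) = (0 4 3 6 5 2)(1 7)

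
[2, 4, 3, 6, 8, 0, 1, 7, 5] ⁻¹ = [5, 6, 0, 2, 1, 8, 3, 7, 4] 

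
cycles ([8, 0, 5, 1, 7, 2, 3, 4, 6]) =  (0 8 6 3 1)(2 5)(4 7)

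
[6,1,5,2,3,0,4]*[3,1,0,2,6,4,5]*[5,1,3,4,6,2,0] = [2,1,6,5,3,4,0]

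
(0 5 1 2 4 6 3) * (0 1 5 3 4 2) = (0 3 1)(4 6)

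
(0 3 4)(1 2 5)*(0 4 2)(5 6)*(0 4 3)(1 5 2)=(1 4 3)(2 6)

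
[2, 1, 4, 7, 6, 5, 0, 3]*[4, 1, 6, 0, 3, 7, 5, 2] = [6, 1, 3, 2, 5, 7, 4, 0]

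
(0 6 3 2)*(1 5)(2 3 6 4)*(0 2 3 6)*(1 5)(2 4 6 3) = (0 6)(2 4)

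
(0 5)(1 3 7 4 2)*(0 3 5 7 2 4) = (0 7)(1 5 3 2)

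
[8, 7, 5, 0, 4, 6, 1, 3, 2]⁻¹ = [3, 6, 8, 7, 4, 2, 5, 1, 0]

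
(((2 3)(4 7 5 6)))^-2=(4 5)(6 7)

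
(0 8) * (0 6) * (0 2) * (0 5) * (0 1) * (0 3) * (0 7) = (0 8 6 2 5 1 3 7)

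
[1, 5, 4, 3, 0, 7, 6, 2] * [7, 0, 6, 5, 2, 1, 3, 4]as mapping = [0→0, 1→1, 2→2, 3→5, 4→7, 5→4, 6→3, 7→6]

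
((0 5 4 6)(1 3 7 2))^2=(0 4)(1 7)(2 3)(5 6)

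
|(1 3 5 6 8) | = 5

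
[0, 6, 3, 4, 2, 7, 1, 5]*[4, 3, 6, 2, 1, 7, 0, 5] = [4, 0, 2, 1, 6, 5, 3, 7]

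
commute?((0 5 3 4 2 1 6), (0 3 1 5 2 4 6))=no:(0 5 3 4 2 1 6) * (0 3 1 5 2 4 6)=(0 2 5 1)(3 6), (0 3 1 5 2 4 6) * (0 5 3 4 2 1 6)=(0 4)(1 3 6 5)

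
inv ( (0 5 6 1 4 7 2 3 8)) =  (0 8 3 2 7 4 1 6 5)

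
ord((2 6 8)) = 3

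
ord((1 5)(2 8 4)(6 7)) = 6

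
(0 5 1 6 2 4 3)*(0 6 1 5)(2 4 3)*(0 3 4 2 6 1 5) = (0 3 1 5)(2 4 6)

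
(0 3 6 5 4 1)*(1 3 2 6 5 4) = (0 2 6 4 3 5 1)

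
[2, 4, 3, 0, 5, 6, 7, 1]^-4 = [3, 4, 0, 2, 5, 6, 7, 1]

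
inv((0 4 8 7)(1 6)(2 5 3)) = (0 7 8 4)(1 6)(2 3 5)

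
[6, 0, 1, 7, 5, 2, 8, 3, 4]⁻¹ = [1, 2, 5, 7, 8, 4, 0, 3, 6]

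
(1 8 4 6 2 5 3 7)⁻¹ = (1 7 3 5 2 6 4 8)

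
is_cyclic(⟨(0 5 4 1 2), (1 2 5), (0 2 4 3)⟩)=no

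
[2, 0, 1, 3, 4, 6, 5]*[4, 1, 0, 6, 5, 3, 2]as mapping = [0→0, 1→4, 2→1, 3→6, 4→5, 5→2, 6→3]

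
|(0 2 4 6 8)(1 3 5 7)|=20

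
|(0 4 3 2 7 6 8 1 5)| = 9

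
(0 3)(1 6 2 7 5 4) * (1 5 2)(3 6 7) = (0 6 1 7 2 3)(4 5)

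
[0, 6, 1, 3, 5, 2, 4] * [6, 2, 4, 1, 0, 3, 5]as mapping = [0→6, 1→5, 2→2, 3→1, 4→3, 5→4, 6→0]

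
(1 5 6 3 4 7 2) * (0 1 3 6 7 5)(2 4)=(0 1)(2 3)(4 5 7)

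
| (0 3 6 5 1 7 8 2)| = 8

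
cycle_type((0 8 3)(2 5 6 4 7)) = 3.5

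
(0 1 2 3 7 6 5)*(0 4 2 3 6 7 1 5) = (0 5 4 2 6) (1 3) 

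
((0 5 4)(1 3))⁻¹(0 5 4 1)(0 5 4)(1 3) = (0 3 5 4)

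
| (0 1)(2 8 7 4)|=4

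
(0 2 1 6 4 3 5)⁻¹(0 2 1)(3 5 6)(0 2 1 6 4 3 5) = (0 4 5)(1 6 2)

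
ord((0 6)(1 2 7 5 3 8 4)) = 14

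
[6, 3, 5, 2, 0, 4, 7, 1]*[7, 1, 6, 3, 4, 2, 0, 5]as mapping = [0→0, 1→3, 2→2, 3→6, 4→7, 5→4, 6→5, 7→1]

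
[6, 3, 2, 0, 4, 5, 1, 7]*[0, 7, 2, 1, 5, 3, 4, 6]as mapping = [0→4, 1→1, 2→2, 3→0, 4→5, 5→3, 6→7, 7→6]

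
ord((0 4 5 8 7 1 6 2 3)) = 9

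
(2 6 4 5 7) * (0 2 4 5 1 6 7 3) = (0 2 7 4 1 6 5 3)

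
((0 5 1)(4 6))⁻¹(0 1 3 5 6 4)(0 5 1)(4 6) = (0 3 1 4 6 5)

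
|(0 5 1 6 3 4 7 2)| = 8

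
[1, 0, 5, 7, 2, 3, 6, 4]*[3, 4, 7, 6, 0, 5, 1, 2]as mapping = [0→4, 1→3, 2→5, 3→2, 4→7, 5→6, 6→1, 7→0]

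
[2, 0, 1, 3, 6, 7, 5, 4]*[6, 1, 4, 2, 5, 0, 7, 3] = [4, 6, 1, 2, 7, 3, 0, 5]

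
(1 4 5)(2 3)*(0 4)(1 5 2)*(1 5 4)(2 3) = (0 1)(3 5 4)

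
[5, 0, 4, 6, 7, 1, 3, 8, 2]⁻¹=[1, 5, 8, 6, 2, 0, 3, 4, 7]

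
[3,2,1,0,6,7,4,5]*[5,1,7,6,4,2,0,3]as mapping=[0→6,1→7,2→1,3→5,4→0,5→3,6→4,7→2]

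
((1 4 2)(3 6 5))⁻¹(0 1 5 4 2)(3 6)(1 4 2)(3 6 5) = (0 4 3 2 1)(5 6)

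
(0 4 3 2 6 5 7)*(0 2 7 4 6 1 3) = (0 6 5 4)(1 3 7 2)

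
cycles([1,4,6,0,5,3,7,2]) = (0 1 4 5 3)(2 6 7)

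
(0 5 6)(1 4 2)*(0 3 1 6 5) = (1 4 2 6 3)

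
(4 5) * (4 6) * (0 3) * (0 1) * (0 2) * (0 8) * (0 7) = (0 3 1 2 8 7)(4 5 6)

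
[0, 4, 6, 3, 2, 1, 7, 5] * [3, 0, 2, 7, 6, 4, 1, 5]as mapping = [0→3, 1→6, 2→1, 3→7, 4→2, 5→0, 6→5, 7→4]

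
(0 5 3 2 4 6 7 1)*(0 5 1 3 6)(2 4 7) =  (0 1 5 6 2 7 3 4)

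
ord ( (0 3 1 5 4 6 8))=7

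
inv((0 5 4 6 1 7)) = (0 7 1 6 4 5)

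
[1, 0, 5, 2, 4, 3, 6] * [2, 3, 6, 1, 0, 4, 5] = [3, 2, 4, 6, 0, 1, 5]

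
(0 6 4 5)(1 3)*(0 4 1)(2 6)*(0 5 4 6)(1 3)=(0 2)(3 5 6)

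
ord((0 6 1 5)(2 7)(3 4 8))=12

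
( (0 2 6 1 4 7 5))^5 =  (0 7 1 2 5 4 6)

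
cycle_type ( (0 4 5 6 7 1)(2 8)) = 2.6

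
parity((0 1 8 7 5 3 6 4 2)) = even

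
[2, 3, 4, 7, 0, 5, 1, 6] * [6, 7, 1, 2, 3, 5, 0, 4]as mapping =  [0→1, 1→2, 2→3, 3→4, 4→6, 5→5, 6→7, 7→0]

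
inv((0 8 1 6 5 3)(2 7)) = (0 3 5 6 1 8)(2 7)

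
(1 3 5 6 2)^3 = (1 6 3 2 5)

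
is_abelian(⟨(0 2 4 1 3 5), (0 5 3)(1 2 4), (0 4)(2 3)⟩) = no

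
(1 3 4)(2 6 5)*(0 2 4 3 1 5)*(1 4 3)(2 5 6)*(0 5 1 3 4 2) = (0 1 2)(4 6 5)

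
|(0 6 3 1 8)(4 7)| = 10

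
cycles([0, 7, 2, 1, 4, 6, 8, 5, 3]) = (1 7 5 6 8 3)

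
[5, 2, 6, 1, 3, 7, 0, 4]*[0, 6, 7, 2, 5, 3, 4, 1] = [3, 7, 4, 6, 2, 1, 0, 5]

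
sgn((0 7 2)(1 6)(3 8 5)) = -1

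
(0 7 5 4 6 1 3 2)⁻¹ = (0 2 3 1 6 4 5 7)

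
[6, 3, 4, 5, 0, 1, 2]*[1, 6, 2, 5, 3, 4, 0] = [0, 5, 3, 4, 1, 6, 2]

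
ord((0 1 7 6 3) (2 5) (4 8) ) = 10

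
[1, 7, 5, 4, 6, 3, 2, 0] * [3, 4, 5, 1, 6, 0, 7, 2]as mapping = [0→4, 1→2, 2→0, 3→6, 4→7, 5→1, 6→5, 7→3]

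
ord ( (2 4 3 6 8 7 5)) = 7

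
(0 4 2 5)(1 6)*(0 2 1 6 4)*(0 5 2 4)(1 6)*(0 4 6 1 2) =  (0 5 6 2)(1 4)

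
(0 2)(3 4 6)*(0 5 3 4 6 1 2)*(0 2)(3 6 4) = (0 2 5 6 3 4 1)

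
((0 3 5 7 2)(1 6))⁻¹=(0 2 7 5 3)(1 6)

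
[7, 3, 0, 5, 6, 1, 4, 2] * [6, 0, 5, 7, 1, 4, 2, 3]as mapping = [0→3, 1→7, 2→6, 3→4, 4→2, 5→0, 6→1, 7→5]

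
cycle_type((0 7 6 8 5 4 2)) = 7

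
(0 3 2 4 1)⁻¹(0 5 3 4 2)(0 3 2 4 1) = (1 4 3 5 2)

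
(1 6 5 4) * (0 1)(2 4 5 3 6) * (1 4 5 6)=(0 4)(1 2 5 6 3)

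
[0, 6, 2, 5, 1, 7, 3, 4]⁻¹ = [0, 4, 2, 6, 7, 3, 1, 5]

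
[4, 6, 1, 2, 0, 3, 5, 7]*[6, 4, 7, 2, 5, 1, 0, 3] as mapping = [0→5, 1→0, 2→4, 3→7, 4→6, 5→2, 6→1, 7→3] 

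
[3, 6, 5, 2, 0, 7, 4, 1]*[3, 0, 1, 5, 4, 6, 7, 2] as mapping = [0→5, 1→7, 2→6, 3→1, 4→3, 5→2, 6→4, 7→0] 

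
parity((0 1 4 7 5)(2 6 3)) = even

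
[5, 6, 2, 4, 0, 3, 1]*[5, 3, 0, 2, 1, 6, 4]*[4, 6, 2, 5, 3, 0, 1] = [1, 3, 4, 6, 0, 2, 5]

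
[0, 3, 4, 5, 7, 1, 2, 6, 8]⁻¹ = [0, 5, 6, 1, 2, 3, 7, 4, 8]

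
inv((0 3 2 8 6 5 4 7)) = (0 7 4 5 6 8 2 3)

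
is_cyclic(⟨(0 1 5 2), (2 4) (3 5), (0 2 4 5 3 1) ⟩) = no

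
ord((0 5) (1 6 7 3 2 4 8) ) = 14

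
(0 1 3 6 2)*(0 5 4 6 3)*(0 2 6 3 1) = (1 2 5 4 3)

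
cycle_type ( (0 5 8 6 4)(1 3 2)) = 3.5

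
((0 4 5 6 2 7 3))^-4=(0 6 3 5 7 4 2)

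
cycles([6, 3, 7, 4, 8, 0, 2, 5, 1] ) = (0 6 2 7 5)(1 3 4 8)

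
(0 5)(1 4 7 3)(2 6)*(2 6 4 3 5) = (0 2 4 7 5)(1 3)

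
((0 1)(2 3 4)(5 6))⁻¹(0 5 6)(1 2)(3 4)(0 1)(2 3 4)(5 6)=(0 3)(1 6 5)(2 4)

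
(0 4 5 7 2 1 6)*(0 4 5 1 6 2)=(0 5 7)(1 2 6 4)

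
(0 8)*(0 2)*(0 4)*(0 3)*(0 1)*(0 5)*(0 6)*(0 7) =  (0 8 2 4 3 1 5 6 7)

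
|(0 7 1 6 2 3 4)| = 7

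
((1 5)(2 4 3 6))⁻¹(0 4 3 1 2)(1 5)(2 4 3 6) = (0 3 6 5 4)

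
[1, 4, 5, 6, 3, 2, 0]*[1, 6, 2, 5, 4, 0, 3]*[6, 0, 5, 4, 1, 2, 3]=[3, 1, 6, 4, 2, 5, 0]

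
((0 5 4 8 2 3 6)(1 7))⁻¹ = (0 6 3 2 8 4 5)(1 7)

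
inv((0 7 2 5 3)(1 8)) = (0 3 5 2 7)(1 8)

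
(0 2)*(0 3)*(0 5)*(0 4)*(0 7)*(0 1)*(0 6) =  (0 2 3 5 4 7 1 6) 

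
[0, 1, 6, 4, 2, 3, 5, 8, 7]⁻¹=[0, 1, 4, 5, 3, 6, 2, 8, 7]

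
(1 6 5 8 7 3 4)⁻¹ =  (1 4 3 7 8 5 6)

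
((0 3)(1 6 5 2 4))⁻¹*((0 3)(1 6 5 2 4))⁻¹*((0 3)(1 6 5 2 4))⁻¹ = (0 3)(1 5 4 6 2)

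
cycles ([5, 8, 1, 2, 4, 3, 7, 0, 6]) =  (0 5 3 2 1 8 6 7)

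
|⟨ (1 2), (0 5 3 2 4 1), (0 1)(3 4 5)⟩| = 720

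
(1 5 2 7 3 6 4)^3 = (1 7 4 2 6 5 3)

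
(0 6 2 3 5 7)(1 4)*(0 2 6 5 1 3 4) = (0 5 7 2 4 3 1)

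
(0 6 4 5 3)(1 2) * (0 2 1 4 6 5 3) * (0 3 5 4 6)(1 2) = (0 4 5 3 1 2 6)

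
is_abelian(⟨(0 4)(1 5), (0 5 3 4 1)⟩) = no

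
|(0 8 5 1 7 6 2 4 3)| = 9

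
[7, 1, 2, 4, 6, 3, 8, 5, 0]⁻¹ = [8, 1, 2, 5, 3, 7, 4, 0, 6]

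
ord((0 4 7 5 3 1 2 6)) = 8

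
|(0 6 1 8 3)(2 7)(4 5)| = 10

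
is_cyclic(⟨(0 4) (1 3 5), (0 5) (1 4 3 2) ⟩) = no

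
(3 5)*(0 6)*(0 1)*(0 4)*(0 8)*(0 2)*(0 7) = (0 6 1 4 8 2 7) (3 5) 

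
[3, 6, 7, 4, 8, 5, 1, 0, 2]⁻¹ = [7, 6, 8, 0, 3, 5, 1, 2, 4]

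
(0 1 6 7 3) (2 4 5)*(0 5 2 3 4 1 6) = (0 6 7 4 2 1) (3 5) 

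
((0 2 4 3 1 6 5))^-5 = (0 4 1 5 2 3 6)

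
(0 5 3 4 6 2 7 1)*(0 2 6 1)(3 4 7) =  (0 5 4 1 2 3 7)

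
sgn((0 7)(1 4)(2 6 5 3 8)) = 1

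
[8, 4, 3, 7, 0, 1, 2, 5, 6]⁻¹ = [4, 5, 6, 2, 1, 7, 8, 3, 0]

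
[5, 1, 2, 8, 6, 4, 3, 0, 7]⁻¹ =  [7, 1, 2, 6, 5, 0, 4, 8, 3]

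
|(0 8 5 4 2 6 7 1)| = 8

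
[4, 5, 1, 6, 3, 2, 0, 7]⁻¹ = [6, 2, 5, 4, 0, 1, 3, 7]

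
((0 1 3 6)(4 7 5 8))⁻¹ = (0 6 3 1)(4 8 5 7)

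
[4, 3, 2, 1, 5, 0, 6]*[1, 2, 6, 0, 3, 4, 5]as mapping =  [0→3, 1→0, 2→6, 3→2, 4→4, 5→1, 6→5]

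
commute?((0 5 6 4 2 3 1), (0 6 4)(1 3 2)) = no:(0 5 6 4 2 3 1)*(0 6 4)(1 3 2) = (0 5 4 1 6), (0 6 4)(1 3 2)*(0 5 6 4 2 3 1) = (0 4 5 6 2)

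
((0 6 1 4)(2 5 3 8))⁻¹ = (0 4 1 6)(2 8 3 5)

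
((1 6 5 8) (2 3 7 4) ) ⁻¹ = (1 8 5 6) (2 4 7 3) 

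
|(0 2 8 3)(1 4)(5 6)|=4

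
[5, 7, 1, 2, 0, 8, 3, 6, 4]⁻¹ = [4, 2, 3, 6, 8, 0, 7, 1, 5]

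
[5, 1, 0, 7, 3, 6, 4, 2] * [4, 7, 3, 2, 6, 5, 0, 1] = [5, 7, 4, 1, 2, 0, 6, 3]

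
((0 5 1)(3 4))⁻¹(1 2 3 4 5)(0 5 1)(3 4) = (0 2 4 3 1)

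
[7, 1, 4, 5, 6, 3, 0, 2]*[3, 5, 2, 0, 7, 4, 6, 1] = [1, 5, 7, 4, 6, 0, 3, 2]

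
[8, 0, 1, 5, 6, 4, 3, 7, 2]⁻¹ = [1, 2, 8, 6, 5, 3, 4, 7, 0]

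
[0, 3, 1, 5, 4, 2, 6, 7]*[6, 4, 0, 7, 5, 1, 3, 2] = [6, 7, 4, 1, 5, 0, 3, 2]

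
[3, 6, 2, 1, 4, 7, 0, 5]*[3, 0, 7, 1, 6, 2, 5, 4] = [1, 5, 7, 0, 6, 4, 3, 2]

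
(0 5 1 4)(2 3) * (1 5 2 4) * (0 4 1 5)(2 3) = (0 3 1 5)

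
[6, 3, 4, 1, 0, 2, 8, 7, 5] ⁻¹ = [4, 3, 5, 1, 2, 8, 0, 7, 6] 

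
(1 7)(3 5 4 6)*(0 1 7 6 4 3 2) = (0 1 6 2)(3 5)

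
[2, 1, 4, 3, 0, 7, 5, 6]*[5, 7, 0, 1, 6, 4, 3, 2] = [0, 7, 6, 1, 5, 2, 4, 3]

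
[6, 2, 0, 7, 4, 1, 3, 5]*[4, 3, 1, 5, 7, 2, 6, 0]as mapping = [0→6, 1→1, 2→4, 3→0, 4→7, 5→3, 6→5, 7→2]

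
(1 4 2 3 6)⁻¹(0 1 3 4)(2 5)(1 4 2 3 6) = (0 4 6 2)(3 5)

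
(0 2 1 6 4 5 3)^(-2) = (0 5 6 2 3 4 1)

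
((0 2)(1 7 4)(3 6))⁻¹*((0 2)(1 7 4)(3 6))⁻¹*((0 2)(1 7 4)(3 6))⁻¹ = (0 2)(3 6)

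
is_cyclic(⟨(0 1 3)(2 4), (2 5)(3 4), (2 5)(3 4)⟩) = no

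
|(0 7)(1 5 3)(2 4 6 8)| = 12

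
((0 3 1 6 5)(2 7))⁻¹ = (0 5 6 1 3)(2 7)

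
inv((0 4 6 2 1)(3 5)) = (0 1 2 6 4)(3 5)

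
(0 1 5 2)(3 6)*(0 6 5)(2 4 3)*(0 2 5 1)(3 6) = (1 2 3)(4 6 5)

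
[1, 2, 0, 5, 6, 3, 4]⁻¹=[2, 0, 1, 5, 6, 3, 4]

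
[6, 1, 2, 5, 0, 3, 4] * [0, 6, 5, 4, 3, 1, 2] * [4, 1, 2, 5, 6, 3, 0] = [2, 0, 3, 1, 4, 6, 5]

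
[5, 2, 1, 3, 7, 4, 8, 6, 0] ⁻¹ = [8, 2, 1, 3, 5, 0, 7, 4, 6] 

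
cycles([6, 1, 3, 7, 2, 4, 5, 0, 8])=(0 6 5 4 2 3 7)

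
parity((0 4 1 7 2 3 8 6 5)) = even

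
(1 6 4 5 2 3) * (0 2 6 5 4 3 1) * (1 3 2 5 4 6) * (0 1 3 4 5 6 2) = (0 6)(1 5 3)(2 4)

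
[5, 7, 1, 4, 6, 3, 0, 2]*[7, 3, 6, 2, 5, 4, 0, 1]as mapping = [0→4, 1→1, 2→3, 3→5, 4→0, 5→2, 6→7, 7→6]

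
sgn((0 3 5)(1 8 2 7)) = -1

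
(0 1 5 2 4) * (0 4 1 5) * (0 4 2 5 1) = (0 1 4 2)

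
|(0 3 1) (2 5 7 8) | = 12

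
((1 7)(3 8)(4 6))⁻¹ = (1 7)(3 8)(4 6)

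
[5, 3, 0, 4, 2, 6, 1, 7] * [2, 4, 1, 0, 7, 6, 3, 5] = [6, 0, 2, 7, 1, 3, 4, 5]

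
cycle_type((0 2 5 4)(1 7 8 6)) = 4^2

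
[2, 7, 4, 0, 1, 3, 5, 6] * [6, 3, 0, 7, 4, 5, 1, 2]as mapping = [0→0, 1→2, 2→4, 3→6, 4→3, 5→7, 6→5, 7→1]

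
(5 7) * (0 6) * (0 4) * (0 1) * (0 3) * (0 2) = (0 6 4 1 3 2)(5 7)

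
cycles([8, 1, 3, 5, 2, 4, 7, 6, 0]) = (0 8)(2 3 5 4)(6 7)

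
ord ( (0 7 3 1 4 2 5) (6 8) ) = 14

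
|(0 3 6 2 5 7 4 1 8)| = 9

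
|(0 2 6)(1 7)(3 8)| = 6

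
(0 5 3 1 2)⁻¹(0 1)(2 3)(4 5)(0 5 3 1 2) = (0 1)(2 5)(3 4)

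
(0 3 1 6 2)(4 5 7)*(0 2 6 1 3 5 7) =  (0 5)(4 7)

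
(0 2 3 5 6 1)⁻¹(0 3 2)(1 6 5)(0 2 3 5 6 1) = (0 1 6)(2 5 3)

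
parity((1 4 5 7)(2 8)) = even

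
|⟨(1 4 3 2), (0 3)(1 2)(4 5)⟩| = 120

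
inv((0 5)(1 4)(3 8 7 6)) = (0 5)(1 4)(3 6 7 8)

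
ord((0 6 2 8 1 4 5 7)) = 8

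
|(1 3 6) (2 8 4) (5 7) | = 6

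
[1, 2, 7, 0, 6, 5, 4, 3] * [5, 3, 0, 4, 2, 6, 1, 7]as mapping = [0→3, 1→0, 2→7, 3→5, 4→1, 5→6, 6→2, 7→4]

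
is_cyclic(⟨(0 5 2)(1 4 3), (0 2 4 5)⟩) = no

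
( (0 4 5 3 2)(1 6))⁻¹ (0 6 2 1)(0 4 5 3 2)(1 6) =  (0 6 4 1)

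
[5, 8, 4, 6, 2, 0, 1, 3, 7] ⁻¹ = [5, 6, 4, 7, 2, 0, 3, 8, 1] 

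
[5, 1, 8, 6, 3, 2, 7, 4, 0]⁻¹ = [8, 1, 5, 4, 7, 0, 3, 6, 2]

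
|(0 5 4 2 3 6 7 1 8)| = 9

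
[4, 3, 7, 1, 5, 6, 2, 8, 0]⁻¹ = [8, 3, 6, 1, 0, 4, 5, 2, 7]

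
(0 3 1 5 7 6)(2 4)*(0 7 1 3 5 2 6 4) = (0 5 1 2)(4 6 7)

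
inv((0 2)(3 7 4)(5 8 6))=(0 2)(3 4 7)(5 6 8)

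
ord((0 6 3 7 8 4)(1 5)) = 6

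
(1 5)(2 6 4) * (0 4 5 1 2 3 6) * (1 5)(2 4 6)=(0 6 1 5 4 3 2)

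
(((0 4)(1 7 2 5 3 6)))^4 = (1 3 2)(5 7 6)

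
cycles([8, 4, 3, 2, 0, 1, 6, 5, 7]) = (0 8 7 5 1 4) (2 3) 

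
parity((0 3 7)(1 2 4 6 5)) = even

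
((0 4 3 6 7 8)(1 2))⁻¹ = (0 8 7 6 3 4)(1 2)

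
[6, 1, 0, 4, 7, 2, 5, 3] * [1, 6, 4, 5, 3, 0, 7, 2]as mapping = [0→7, 1→6, 2→1, 3→3, 4→2, 5→4, 6→0, 7→5]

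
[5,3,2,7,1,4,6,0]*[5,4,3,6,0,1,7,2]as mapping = [0→1,1→6,2→3,3→2,4→4,5→0,6→7,7→5]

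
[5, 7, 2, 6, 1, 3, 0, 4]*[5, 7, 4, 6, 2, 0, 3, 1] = [0, 1, 4, 3, 7, 6, 5, 2]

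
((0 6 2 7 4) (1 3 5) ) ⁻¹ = (0 4 7 2 6) (1 5 3) 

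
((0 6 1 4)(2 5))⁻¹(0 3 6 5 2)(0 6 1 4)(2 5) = (1 2 5 6 3)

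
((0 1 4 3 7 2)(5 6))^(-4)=(0 4 7)(1 3 2)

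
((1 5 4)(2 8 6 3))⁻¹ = (1 4 5)(2 3 6 8)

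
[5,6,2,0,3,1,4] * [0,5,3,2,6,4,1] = [4,1,3,0,2,5,6]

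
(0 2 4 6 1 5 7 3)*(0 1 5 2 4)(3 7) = (0 4 6 5 3 1 2)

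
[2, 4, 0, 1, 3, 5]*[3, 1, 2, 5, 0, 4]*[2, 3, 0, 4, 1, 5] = [0, 2, 4, 3, 5, 1]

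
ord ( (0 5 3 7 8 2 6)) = 7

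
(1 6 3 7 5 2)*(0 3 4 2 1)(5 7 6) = (0 3 6 4 2)(1 5)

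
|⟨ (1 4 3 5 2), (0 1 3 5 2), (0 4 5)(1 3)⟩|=720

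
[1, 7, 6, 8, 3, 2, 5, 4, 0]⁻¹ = [8, 0, 5, 4, 7, 6, 2, 1, 3]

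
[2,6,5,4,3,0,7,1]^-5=[2,6,5,4,3,0,7,1]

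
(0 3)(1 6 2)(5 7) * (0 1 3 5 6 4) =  (0 5 7 6 2 3 1 4)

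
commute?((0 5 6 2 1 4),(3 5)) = no:(0 5 6 2 1 4)*(3 5) = (0 3 5 6 2 1 4),(3 5)*(0 5 6 2 1 4) = (0 5 3 6 2 1 4)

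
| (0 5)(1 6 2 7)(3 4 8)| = 12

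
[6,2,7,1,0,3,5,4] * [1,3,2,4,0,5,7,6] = [7,2,6,3,1,4,5,0]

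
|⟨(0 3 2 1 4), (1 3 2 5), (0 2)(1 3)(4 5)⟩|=720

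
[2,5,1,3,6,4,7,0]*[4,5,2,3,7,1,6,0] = [2,1,5,3,6,7,0,4]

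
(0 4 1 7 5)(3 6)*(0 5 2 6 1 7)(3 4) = (0 3 1)(2 6 4 7)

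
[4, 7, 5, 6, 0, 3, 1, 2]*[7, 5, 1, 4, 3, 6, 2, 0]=[3, 0, 6, 2, 7, 4, 5, 1]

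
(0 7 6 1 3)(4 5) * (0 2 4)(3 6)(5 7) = (0 5)(1 6)(2 4 7 3)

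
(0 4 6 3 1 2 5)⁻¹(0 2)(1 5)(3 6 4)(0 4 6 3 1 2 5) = (0 2)(1 3 6)(4 5)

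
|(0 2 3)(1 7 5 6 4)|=15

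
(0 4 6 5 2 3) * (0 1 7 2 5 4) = (1 7 2 3)(4 6)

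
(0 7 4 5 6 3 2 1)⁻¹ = (0 1 2 3 6 5 4 7)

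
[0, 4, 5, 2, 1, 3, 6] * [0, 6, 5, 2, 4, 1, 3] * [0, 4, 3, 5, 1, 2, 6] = [0, 1, 4, 2, 6, 3, 5]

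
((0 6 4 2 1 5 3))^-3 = (0 1 6 5 4 3 2)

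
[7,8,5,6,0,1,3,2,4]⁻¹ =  [4,5,7,6,8,2,3,0,1]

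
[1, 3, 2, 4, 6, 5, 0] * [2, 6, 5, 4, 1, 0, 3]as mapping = [0→6, 1→4, 2→5, 3→1, 4→3, 5→0, 6→2]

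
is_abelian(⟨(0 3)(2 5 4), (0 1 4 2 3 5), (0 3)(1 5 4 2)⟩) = no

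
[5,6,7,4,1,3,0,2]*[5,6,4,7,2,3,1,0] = [3,1,0,2,6,7,5,4]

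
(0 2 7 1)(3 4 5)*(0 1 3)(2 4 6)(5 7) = (0 4 7 3 6 2 5)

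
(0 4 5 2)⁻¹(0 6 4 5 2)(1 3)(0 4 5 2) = (0 4 6 5 2)(1 3)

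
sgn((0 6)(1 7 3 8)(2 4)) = -1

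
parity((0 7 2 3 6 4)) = odd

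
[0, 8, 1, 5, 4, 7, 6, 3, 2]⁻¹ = [0, 2, 8, 7, 4, 3, 6, 5, 1]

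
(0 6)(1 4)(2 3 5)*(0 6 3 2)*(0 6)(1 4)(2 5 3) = (0 2 5 6)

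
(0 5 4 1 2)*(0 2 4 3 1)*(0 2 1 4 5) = (1 5 3 4 2)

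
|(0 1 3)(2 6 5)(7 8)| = 6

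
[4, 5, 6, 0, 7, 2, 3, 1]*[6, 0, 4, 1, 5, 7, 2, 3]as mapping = [0→5, 1→7, 2→2, 3→6, 4→3, 5→4, 6→1, 7→0]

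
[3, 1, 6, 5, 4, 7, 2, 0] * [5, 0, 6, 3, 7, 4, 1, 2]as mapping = [0→3, 1→0, 2→1, 3→4, 4→7, 5→2, 6→6, 7→5]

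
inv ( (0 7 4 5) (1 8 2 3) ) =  (0 5 4 7) (1 3 2 8) 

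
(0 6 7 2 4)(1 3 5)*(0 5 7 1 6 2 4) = (0 2)(1 3 7 4 5 6)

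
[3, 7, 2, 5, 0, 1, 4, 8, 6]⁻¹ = [4, 5, 2, 0, 6, 3, 8, 1, 7]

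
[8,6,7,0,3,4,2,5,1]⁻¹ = [3,8,6,4,5,7,1,2,0]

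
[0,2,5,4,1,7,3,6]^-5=[0,5,7,1,2,6,4,3]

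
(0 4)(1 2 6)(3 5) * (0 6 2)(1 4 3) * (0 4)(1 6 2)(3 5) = (0 5 6)(1 4 2)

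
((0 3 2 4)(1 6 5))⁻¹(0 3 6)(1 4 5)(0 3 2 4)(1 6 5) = (0 1 6)(2 5 3)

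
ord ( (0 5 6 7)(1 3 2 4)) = 4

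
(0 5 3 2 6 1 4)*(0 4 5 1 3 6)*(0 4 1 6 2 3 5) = (0 6 5 2 4 1)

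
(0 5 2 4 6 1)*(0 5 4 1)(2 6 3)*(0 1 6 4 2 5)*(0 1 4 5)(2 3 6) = (0 3)(4 6)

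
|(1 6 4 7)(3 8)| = 4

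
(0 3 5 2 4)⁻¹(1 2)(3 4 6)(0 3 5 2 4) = (0 6 5)(1 4)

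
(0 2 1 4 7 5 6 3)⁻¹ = (0 3 6 5 7 4 1 2)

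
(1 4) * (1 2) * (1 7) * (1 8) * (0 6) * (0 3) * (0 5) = (0 6 3 5)(1 4 2 7 8)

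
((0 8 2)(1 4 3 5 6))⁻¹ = (0 2 8)(1 6 5 3 4)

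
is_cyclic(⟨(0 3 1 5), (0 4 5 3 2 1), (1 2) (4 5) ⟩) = no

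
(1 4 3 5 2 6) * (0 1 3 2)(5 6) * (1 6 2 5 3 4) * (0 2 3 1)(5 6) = (0 5 2 1)(4 6)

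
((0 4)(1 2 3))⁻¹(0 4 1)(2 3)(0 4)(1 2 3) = (0 2 4)(1 3)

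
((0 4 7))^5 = (0 7 4)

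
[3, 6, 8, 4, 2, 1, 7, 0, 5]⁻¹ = [7, 5, 4, 0, 3, 8, 1, 6, 2]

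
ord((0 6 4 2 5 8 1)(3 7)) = 14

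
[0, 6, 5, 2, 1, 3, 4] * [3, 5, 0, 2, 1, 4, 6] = [3, 6, 4, 0, 5, 2, 1]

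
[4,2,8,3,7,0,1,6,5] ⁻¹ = [5,6,1,3,0,8,7,4,2] 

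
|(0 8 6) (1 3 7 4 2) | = 15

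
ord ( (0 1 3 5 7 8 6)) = 7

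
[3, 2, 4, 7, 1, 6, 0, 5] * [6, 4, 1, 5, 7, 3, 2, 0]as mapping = [0→5, 1→1, 2→7, 3→0, 4→4, 5→2, 6→6, 7→3]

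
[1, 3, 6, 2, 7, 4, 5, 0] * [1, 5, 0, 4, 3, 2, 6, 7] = [5, 4, 6, 0, 7, 3, 2, 1]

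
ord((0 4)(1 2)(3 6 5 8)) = 4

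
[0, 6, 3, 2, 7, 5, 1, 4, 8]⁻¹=[0, 6, 3, 2, 7, 5, 1, 4, 8]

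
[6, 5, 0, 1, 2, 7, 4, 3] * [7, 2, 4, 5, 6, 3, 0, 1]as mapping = [0→0, 1→3, 2→7, 3→2, 4→4, 5→1, 6→6, 7→5]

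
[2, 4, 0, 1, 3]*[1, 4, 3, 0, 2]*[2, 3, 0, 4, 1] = [4, 0, 3, 1, 2]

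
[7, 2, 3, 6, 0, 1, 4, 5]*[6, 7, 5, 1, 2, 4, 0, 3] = [3, 5, 1, 0, 6, 7, 2, 4]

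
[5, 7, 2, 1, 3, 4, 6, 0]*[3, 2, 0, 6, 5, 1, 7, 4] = [1, 4, 0, 2, 6, 5, 7, 3]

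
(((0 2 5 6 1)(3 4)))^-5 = (3 4)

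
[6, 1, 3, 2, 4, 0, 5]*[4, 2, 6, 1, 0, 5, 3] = [3, 2, 1, 6, 0, 4, 5]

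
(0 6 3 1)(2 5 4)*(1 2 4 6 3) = (0 3 2 5 6 1)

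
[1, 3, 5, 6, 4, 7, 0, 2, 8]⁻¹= [6, 0, 7, 1, 4, 2, 3, 5, 8]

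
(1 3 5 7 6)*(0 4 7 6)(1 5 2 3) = (0 4 7)(2 3)(5 6)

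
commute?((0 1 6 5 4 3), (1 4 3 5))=no:(0 1 6 5 4 3)*(1 4 3 5)=(0 4 5 3)(1 6), (1 4 3 5)*(0 1 6 5 4 3)=(0 1 3 4)(5 6)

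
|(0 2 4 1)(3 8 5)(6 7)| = 12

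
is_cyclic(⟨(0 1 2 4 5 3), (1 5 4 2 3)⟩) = no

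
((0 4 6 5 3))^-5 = ()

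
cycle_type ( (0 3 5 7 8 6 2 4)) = 8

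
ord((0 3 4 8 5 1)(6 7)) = 6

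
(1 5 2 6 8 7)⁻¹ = (1 7 8 6 2 5)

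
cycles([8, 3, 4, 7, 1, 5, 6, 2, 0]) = (0 8)(1 3 7 2 4)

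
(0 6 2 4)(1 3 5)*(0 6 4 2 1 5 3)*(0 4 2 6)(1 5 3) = (0 2 6 5 3 1 4)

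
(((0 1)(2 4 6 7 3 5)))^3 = (0 1)(2 7)(3 4)(5 6)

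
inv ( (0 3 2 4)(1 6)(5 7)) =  (0 4 2 3)(1 6)(5 7)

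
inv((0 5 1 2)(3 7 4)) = (0 2 1 5)(3 4 7)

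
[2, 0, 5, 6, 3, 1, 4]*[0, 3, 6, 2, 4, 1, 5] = [6, 0, 1, 5, 2, 3, 4]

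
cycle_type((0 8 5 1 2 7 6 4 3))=9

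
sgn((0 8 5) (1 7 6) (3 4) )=-1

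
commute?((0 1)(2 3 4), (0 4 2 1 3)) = no:(0 1)(2 3 4) * (0 4 2 1 3) = (0 3 2)(1 4), (0 4 2 1 3) * (0 1)(2 3 4) = (0 2)(1 4 3)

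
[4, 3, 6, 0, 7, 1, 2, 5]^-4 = [7, 0, 2, 4, 5, 3, 6, 1]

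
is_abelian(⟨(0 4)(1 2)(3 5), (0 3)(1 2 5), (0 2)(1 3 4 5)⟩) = no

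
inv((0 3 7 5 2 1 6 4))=(0 4 6 1 2 5 7 3)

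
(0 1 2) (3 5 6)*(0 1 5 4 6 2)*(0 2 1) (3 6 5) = (0 3 4 5 1 2) 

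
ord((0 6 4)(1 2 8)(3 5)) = 6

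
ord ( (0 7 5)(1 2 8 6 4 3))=6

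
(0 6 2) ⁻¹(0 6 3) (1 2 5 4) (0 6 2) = (0 5 4 1) (2 3 6) 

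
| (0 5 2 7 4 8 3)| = 7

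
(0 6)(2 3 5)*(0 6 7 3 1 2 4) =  (0 7 3 5 4)(1 2)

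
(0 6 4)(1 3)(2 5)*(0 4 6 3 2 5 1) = (0 3)(1 2)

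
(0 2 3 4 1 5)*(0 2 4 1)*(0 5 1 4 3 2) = (0 3 4 5)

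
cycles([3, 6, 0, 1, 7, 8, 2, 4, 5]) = (0 3 1 6 2)(4 7)(5 8)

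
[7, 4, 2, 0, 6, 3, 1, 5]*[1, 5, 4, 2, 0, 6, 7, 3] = [3, 0, 4, 1, 7, 2, 5, 6]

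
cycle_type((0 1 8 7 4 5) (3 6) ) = 2.6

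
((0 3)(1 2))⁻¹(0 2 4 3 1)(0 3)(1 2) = (0 2 3 1 4)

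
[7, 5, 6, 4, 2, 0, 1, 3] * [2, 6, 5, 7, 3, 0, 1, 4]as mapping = [0→4, 1→0, 2→1, 3→3, 4→5, 5→2, 6→6, 7→7]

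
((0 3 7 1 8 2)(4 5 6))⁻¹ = (0 2 8 1 7 3)(4 6 5)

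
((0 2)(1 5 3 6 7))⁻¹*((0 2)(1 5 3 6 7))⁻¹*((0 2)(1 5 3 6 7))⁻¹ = (0 2)(1 3 7 5 6)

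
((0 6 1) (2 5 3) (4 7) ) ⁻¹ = (0 1 6) (2 3 5) (4 7) 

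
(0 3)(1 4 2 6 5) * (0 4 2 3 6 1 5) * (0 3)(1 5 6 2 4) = (0 2 5 6 3 1 4)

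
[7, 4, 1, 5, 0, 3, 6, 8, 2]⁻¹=[4, 2, 8, 5, 1, 3, 6, 0, 7]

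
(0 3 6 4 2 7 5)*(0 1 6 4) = (0 3 4 2 7 5 1 6)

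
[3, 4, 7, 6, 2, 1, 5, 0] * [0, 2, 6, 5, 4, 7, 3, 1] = [5, 4, 1, 3, 6, 2, 7, 0]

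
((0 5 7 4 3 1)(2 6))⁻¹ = (0 1 3 4 7 5)(2 6)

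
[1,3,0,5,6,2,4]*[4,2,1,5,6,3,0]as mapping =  [0→2,1→5,2→4,3→3,4→0,5→1,6→6]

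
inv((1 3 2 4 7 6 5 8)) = (1 8 5 6 7 4 2 3)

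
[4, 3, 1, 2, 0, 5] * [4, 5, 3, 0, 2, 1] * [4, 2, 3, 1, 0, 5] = [3, 4, 5, 1, 0, 2]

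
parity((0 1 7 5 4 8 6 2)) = odd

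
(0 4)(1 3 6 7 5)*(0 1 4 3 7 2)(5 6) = (0 3 5 4 1 7 6 2)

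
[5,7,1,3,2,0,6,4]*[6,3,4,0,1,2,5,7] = [2,7,3,0,4,6,5,1]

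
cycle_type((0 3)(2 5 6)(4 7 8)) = 2.3^2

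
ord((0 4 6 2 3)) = 5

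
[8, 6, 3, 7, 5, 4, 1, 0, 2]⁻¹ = [7, 6, 8, 2, 5, 4, 1, 3, 0]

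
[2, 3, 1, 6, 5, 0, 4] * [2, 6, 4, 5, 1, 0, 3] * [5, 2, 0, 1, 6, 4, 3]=[6, 4, 3, 1, 5, 0, 2]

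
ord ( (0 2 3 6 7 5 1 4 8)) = 9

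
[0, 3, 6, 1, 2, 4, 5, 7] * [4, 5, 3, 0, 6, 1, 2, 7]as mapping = [0→4, 1→0, 2→2, 3→5, 4→3, 5→6, 6→1, 7→7]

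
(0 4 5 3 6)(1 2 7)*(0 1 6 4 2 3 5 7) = (0 2)(1 3 4 7 6)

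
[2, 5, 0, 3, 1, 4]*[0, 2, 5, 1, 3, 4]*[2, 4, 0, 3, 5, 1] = [1, 5, 2, 4, 0, 3]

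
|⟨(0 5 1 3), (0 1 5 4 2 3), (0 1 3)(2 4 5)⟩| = 720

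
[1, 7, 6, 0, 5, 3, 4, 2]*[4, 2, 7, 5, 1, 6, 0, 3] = [2, 3, 0, 4, 6, 5, 1, 7] 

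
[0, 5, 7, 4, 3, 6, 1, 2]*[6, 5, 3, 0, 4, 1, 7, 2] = [6, 1, 2, 4, 0, 7, 5, 3]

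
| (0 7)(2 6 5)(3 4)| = 6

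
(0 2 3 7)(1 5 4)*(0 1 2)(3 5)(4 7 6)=(1 3 6 4 2 5 7)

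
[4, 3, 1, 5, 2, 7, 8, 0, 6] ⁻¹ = [7, 2, 4, 1, 0, 3, 8, 5, 6] 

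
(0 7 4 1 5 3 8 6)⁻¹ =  (0 6 8 3 5 1 4 7)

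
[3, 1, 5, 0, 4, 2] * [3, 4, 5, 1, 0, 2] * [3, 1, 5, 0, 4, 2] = [1, 4, 5, 0, 3, 2]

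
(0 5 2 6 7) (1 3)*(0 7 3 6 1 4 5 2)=(0 2 1 6 3 4 5) 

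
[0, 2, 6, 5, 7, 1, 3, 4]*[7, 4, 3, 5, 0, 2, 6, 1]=[7, 3, 6, 2, 1, 4, 5, 0]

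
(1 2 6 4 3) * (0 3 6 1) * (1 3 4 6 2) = (0 4 2 3)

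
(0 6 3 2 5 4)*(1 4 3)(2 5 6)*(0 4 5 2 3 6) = (0 3 2)(1 5 6)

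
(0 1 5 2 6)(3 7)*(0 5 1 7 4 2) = (0 7 3 4 2 6 5)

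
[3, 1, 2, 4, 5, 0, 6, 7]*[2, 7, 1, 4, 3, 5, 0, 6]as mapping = [0→4, 1→7, 2→1, 3→3, 4→5, 5→2, 6→0, 7→6]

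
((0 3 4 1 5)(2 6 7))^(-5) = (2 6 7)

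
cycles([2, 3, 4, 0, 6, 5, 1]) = (0 2 4 6 1 3)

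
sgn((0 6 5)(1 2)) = -1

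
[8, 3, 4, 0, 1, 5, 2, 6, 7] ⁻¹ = [3, 4, 6, 1, 2, 5, 7, 8, 0] 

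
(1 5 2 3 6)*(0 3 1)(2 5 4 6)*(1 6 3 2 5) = (0 2 6)(1 4 3 5)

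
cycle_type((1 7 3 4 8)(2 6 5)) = 3.5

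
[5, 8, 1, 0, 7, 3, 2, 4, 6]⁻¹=[3, 2, 6, 5, 7, 0, 8, 4, 1]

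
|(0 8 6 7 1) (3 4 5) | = 15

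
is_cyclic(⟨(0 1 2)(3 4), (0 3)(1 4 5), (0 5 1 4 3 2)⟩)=no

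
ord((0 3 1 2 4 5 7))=7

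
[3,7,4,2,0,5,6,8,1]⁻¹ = [4,8,3,0,2,5,6,1,7]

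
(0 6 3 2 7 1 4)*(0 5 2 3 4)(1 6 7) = (0 7 6 4 5 2 1)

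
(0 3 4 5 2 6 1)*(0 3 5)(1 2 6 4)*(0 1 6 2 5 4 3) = (0 4 1)(2 3 6 5)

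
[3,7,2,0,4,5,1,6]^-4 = [0,6,2,3,4,5,7,1]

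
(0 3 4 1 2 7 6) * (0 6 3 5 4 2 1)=(0 5 4)(2 7 3)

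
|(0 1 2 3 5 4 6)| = 7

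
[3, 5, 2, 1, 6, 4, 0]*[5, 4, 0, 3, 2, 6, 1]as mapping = [0→3, 1→6, 2→0, 3→4, 4→1, 5→2, 6→5]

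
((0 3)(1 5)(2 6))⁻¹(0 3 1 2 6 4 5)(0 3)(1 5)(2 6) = (0 5 6 2 4 1 3)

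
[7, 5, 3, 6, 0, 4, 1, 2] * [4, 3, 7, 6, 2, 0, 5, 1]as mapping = [0→1, 1→0, 2→6, 3→5, 4→4, 5→2, 6→3, 7→7]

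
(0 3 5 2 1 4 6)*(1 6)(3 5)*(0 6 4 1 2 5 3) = (0 3)(2 4)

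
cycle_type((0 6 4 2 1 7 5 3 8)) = 9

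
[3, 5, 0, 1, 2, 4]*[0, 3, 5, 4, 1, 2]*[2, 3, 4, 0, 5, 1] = [5, 4, 2, 0, 1, 3]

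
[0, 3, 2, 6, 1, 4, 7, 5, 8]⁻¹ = [0, 4, 2, 1, 5, 7, 3, 6, 8]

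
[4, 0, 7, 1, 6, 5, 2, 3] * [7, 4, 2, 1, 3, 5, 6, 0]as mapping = [0→3, 1→7, 2→0, 3→4, 4→6, 5→5, 6→2, 7→1]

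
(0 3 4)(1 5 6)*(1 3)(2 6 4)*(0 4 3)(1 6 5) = (0 6)(2 5 3)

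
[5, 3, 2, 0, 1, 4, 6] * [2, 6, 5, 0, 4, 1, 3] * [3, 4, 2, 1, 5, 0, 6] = [4, 3, 0, 2, 6, 5, 1]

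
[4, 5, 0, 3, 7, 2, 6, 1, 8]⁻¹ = [2, 7, 5, 3, 0, 1, 6, 4, 8]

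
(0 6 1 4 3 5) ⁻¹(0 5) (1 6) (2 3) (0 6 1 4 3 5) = (0 6) (1 4) (2 5) 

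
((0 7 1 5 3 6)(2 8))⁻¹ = (0 6 3 5 1 7)(2 8)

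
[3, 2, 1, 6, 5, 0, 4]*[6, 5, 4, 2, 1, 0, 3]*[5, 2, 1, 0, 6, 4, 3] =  [1, 6, 4, 0, 5, 3, 2]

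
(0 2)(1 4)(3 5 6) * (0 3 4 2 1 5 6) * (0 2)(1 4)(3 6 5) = (0 4 3 5 2 6 1)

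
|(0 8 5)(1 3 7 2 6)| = 15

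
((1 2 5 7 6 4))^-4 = (1 5 6)(2 7 4)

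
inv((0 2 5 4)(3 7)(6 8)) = (0 4 5 2)(3 7)(6 8)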